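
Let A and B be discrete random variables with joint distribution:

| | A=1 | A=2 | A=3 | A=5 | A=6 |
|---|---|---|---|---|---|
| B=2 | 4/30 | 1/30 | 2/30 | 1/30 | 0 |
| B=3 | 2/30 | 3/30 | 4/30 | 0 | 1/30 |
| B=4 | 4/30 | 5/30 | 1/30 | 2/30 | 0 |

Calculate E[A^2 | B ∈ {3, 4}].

P(B ∈ {3, 4}) = 11/15.
Summing A^2·P(A=x,B=y) over the conditioning event gives 169/30.
E[A^2 | B ∈ {3, 4}] = (169/30) / (11/15) = 169/22.

169/22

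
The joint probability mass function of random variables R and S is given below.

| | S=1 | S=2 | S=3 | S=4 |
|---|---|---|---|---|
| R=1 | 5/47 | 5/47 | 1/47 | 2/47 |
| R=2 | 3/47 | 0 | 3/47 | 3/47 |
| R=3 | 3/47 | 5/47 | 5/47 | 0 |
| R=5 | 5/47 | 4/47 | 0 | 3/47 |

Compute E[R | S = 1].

45/16

P(S = 1) = 16/47.
Σ R·P over the event = 1·(5/47) + 2·(3/47) + 3·(3/47) + 5·(5/47) = 45/47.
E[R | S = 1] = (45/47) / (16/47) = 45/16.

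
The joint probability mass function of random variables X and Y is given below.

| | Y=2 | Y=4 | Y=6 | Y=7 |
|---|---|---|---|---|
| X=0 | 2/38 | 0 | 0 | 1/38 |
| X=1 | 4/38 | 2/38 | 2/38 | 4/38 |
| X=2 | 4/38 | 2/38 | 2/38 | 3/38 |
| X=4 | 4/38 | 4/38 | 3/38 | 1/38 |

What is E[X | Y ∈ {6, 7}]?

2

P(Y ∈ {6, 7}) = 8/19.
Σ X·P over the event = 0·(1/38) + 1·(2/38) + 1·(4/38) + 2·(2/38) + 2·(3/38) + 4·(3/38) + 4·(1/38) = 16/19.
E[X | Y ∈ {6, 7}] = (16/19) / (8/19) = 2.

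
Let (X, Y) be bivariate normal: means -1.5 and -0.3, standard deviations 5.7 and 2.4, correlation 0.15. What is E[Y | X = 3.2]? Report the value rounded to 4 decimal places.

E[Y | X=x] = μ_Y + ρ(σ_Y/σ_X)(x − μ_X) for jointly normal variables.
E[Y | X=3.2] = -0.3 + (0.15)·(2.4/5.7)·(3.2 − (-1.5)) = -0.3 + (0.063158)·(4.7) = -0.0032.

-0.0032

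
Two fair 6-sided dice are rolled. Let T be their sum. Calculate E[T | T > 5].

P(T > 5) = 13/18.
Σ over the event: 6·5/36 + 7·1/6 + 8·5/36 + 9·1/9 + 10·1/12 + 11·1/18 + 12·1/36 = 53/9.
E[T | T > 5] = (53/9) / (13/18) = 106/13.

106/13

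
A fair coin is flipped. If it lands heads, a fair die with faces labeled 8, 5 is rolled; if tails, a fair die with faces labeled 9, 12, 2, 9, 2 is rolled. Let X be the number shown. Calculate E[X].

E[X | heads] = (8+5)/2 = 13/2.
E[X | tails] = (9+12+2+9+2)/5 = 34/5.
E[X] = (1/2)·(13/2) + (1/2)·(34/5) = 133/20.

133/20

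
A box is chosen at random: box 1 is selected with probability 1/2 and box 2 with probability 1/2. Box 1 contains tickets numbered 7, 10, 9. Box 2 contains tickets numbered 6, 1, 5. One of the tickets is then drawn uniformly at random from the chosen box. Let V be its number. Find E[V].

19/3

E[V | box 1] = (7+10+9)/3 = 26/3.
E[V | box 2] = (6+1+5)/3 = 4.
E[V] = (1/2)·(26/3) + (1/2)·(4) = 19/3.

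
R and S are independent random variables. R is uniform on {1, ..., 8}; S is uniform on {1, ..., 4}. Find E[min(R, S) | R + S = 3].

Outcomes with R + S = 3: (1,2), (2,1), each with probability 1/32.
E[min(R, S) | R + S = 3] = (1 + 1) / 2 = 1.

1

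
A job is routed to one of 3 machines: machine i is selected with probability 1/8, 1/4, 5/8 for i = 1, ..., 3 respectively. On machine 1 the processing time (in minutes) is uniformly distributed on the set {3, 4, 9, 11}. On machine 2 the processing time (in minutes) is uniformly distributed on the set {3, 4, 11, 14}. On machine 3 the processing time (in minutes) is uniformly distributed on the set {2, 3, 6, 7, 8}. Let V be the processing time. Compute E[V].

E[V | machine 1] = (3+4+9+11)/4 = 27/4.
E[V | machine 2] = (3+4+11+14)/4 = 8.
E[V | machine 3] = (2+3+6+7+8)/5 = 26/5.
E[V] = (1/8)·(27/4) + (1/4)·(8) + (5/8)·(26/5) = 195/32.

195/32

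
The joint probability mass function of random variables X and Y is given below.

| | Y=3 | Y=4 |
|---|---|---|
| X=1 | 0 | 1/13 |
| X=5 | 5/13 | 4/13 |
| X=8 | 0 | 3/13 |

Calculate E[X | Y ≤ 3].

5

P(Y ≤ 3) = 5/13.
Σ X·P over the event = 5·(5/13) = 25/13.
E[X | Y ≤ 3] = (25/13) / (5/13) = 5.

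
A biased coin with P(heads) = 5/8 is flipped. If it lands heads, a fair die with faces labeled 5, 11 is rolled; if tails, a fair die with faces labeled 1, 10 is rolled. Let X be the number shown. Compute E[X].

E[X | heads] = (5+11)/2 = 8.
E[X | tails] = (1+10)/2 = 11/2.
E[X] = (5/8)·(8) + (3/8)·(11/2) = 113/16.

113/16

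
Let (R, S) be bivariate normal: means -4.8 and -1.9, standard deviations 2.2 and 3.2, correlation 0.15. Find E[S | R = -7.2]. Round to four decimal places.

-2.4236

E[S | R=x] = μ_S + ρ(σ_S/σ_R)(x − μ_R) for jointly normal variables.
E[S | R=-7.2] = -1.9 + (0.15)·(3.2/2.2)·(-7.2 − (-4.8)) = -1.9 + (0.21818)·(-2.4) = -2.4236.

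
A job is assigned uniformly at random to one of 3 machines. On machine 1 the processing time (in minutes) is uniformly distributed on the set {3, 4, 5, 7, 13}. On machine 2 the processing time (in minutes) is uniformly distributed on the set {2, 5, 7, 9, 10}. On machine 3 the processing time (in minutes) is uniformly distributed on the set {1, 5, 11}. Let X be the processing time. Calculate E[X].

56/9

E[X | machine 1] = (3+4+5+7+13)/5 = 32/5.
E[X | machine 2] = (2+5+7+9+10)/5 = 33/5.
E[X | machine 3] = (1+5+11)/3 = 17/3.
E[X] = (1/3)·(32/5) + (1/3)·(33/5) + (1/3)·(17/3) = 56/9.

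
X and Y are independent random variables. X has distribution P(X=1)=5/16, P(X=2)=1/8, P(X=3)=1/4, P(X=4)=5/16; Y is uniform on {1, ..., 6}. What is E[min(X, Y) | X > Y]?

P(X > Y) = 25/96.
Summing min(X,Y)·P(x,y) over outcomes with X > Y gives 11/24.
E[min(X, Y) | X > Y] = (11/24) / (25/96) = 44/25.

44/25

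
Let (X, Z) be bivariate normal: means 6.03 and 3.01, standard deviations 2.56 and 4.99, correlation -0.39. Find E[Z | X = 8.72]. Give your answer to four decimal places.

For a bivariate normal, E[Z | X=x] = μ_Z + ρ·(σ_Z/σ_X)·(x − μ_X).
E[Z | X=8.72] = 3.01 + (-0.39)·(4.99/2.56)·(8.72 − (6.03)) = 3.01 + (-0.7602)·(2.69) = 0.9651.

0.9651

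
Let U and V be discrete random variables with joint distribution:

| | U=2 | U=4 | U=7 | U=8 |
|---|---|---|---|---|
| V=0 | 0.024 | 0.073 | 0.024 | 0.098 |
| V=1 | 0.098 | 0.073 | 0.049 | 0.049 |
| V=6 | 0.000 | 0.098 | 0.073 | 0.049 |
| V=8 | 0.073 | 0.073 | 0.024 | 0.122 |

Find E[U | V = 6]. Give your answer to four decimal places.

5.8864

P(V = 6) = 0.220.
Σ U·P over the event = 4·(0.098) + 7·(0.073) + 8·(0.049) = 1.295.
E[U | V = 6] = (1.295) / (0.220) = 5.8864.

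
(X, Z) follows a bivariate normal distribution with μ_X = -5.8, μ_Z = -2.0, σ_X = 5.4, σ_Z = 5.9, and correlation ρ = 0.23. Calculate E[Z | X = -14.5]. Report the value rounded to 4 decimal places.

-4.1863

E[Z | X=x] = μ_Z + ρ(σ_Z/σ_X)(x − μ_X) for jointly normal variables.
E[Z | X=-14.5] = -2.0 + (0.23)·(5.9/5.4)·(-14.5 − (-5.8)) = -2.0 + (0.2513)·(-8.7) = -4.1863.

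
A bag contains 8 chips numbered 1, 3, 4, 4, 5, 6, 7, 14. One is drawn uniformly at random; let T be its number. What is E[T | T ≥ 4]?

20/3

P(T ≥ 4) = 3/4.
Σ over the event: 4·1/4 + 5·1/8 + 6·1/8 + 7·1/8 + 14·1/8 = 5.
E[T | T ≥ 4] = (5) / (3/4) = 20/3.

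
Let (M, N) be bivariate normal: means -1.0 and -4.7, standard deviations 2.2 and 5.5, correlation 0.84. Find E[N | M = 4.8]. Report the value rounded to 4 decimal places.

7.4800

For a bivariate normal, E[N | M=x] = μ_N + ρ·(σ_N/σ_M)·(x − μ_M).
E[N | M=4.8] = -4.7 + (0.84)·(5.5/2.2)·(4.8 − (-1.0)) = -4.7 + (2.1)·(5.8) = 7.4800.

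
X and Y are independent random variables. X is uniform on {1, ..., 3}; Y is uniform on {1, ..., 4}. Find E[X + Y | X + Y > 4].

17/3

Outcomes with X + Y > 4: (1,4), (2,3), (2,4), (3,2), (3,3), (3,4), each with probability 1/12.
E[X + Y | X + Y > 4] = (5 + 5 + 6 + 5 + 6 + 7) / 6 = 17/3.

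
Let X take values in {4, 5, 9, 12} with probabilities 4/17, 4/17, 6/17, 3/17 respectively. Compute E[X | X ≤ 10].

P(X ≤ 10) = 14/17.
Σ over the event: 4·4/17 + 5·4/17 + 9·6/17 = 90/17.
E[X | X ≤ 10] = (90/17) / (14/17) = 45/7.

45/7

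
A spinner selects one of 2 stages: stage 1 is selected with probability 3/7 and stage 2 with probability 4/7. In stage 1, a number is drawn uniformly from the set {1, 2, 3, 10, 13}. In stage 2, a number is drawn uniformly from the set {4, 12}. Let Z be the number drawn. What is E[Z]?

247/35

E[Z | stage 1] = (1+2+3+10+13)/5 = 29/5.
E[Z | stage 2] = (4+12)/2 = 8.
By the law of total expectation,
E[Z] = (3/7)·(29/5) + (4/7)·(8) = 247/35.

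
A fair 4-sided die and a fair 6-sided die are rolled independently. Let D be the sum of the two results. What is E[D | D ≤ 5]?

P(D ≤ 5) = 5/12.
Σ over the event: 2·1/24 + 3·1/12 + 4·1/8 + 5·1/6 = 5/3.
E[D | D ≤ 5] = (5/3) / (5/12) = 4.

4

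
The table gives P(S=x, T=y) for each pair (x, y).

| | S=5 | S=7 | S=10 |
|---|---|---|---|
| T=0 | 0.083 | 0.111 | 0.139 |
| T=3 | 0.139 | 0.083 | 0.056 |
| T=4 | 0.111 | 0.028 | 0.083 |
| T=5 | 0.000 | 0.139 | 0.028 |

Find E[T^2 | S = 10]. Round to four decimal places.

8.2745

P(S = 10) = 0.306.
Summing T^2·P(S=x,T=y) over the conditioning event gives 2.532.
E[T^2 | S = 10] = (2.532) / (0.306) = 8.2745.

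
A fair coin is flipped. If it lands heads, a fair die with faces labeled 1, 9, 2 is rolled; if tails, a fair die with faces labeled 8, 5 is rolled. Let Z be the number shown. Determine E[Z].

E[Z | heads] = (1+9+2)/3 = 4.
E[Z | tails] = (8+5)/2 = 13/2.
E[Z] = (1/2)·(4) + (1/2)·(13/2) = 21/4.

21/4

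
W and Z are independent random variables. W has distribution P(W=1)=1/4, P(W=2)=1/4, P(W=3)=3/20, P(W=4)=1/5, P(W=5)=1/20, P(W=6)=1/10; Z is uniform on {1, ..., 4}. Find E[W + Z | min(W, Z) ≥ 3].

P(min(W, Z) ≥ 3) = 1/4.
Summing (W+Z)·P(x,y) over outcomes with min(W, Z) ≥ 3 gives 77/40.
E[W + Z | min(W, Z) ≥ 3] = (77/40) / (1/4) = 77/10.

77/10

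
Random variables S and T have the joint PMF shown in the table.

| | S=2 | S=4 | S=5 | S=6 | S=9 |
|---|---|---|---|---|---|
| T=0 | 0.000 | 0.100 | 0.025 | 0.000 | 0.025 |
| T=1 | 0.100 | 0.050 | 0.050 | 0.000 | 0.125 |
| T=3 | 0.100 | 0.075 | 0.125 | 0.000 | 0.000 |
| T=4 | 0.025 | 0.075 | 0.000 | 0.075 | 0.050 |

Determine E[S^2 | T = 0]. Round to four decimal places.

28.3333

P(T = 0) = 0.150.
Σ S^2·P over the event = 16·(0.100) + 25·(0.025) + 81·(0.025) = 4.250.
E[S^2 | T = 0] = (4.250) / (0.150) = 28.3333.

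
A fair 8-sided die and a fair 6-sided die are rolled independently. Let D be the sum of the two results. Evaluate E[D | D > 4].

P(D > 4) = 7/8.
E[D | D > 4] = (91/12) / (7/8) = 26/3.

26/3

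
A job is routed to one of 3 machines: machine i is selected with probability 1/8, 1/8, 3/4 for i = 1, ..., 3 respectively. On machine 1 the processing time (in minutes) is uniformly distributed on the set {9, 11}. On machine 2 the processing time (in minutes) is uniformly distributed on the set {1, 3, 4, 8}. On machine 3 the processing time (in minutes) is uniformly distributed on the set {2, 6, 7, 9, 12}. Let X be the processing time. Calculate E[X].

143/20

E[X | machine 1] = (9+11)/2 = 10.
E[X | machine 2] = (1+3+4+8)/4 = 4.
E[X | machine 3] = (2+6+7+9+12)/5 = 36/5.
E[X] = (1/8)·(10) + (1/8)·(4) + (3/4)·(36/5) = 143/20.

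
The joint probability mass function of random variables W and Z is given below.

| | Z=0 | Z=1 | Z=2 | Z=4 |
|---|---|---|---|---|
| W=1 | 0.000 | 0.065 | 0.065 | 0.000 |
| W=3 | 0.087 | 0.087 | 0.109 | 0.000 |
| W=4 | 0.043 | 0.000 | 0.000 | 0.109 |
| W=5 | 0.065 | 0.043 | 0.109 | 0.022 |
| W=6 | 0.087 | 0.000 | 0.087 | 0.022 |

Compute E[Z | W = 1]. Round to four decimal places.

1.5000

P(W = 1) = 0.130.
Σ Z·P over the event = 1·(0.065) + 2·(0.065) = 0.195.
E[Z | W = 1] = (0.195) / (0.130) = 1.5000.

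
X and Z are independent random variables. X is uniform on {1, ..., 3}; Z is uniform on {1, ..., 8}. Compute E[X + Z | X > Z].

P(X > Z) = 1/8.
Summing (X+Z)·P(x,y) over outcomes with X > Z gives 1/2.
E[X + Z | X > Z] = (1/2) / (1/8) = 4.

4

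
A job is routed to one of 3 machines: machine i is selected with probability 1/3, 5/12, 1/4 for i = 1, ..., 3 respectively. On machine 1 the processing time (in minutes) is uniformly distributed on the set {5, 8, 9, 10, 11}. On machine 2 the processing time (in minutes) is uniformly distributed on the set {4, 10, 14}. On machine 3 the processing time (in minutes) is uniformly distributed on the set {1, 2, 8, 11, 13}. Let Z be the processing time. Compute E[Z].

1531/180

E[Z | machine 1] = (5+8+9+10+11)/5 = 43/5.
E[Z | machine 2] = (4+10+14)/3 = 28/3.
E[Z | machine 3] = (1+2+8+11+13)/5 = 7.
E[Z] = (1/3)·(43/5) + (5/12)·(28/3) + (1/4)·(7) = 1531/180.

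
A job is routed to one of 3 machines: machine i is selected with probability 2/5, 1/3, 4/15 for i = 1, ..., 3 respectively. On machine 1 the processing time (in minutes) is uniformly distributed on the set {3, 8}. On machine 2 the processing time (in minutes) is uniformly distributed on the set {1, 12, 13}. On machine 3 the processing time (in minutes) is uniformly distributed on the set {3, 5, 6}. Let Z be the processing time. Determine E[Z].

19/3

E[Z | machine 1] = (3+8)/2 = 11/2.
E[Z | machine 2] = (1+12+13)/3 = 26/3.
E[Z | machine 3] = (3+5+6)/3 = 14/3.
E[Z] = (2/5)·(11/2) + (1/3)·(26/3) + (4/15)·(14/3) = 19/3.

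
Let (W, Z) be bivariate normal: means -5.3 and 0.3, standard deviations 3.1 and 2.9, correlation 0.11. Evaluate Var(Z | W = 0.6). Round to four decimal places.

8.3082

For a bivariate normal, Var(Z | W=x) = σ_Z²(1 − ρ²).
Var(Z | W=0.6) = (2.9)²·(1 − (0.11)²) = 8.41·0.9879 = 8.3082.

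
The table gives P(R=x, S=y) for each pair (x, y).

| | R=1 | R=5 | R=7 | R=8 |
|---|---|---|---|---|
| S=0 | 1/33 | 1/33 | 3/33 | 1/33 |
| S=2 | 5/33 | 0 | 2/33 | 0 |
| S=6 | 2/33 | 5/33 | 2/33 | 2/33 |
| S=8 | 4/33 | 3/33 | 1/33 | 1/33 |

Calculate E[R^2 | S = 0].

79/2

P(S = 0) = 2/11.
Σ R^2·P over the event = 1·(1/33) + 25·(1/33) + 49·(3/33) + 64·(1/33) = 79/11.
E[R^2 | S = 0] = (79/11) / (2/11) = 79/2.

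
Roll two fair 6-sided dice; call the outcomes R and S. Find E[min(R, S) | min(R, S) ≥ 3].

31/8

P(min(R, S) ≥ 3) = 4/9.
Summing min(R,S)·P(x,y) over outcomes with min(R, S) ≥ 3 gives 31/18.
E[min(R, S) | min(R, S) ≥ 3] = (31/18) / (4/9) = 31/8.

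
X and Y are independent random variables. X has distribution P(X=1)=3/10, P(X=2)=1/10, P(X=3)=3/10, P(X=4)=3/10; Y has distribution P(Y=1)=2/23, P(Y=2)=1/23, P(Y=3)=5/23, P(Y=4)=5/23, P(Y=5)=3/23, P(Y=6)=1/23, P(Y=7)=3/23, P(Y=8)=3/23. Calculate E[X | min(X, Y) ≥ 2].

P(min(X, Y) ≥ 2) = 147/230.
Summing X·P(x,y) over outcomes with min(X, Y) ≥ 2 gives 21/10.
E[X | min(X, Y) ≥ 2] = (21/10) / (147/230) = 23/7.

23/7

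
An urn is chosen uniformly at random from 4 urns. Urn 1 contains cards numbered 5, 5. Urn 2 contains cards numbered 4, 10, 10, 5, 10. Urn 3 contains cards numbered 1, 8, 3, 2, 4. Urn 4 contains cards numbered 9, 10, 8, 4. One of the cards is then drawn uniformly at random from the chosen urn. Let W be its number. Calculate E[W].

483/80

E[W | urn 1] = (5+5)/2 = 5.
E[W | urn 2] = (4+10+10+5+10)/5 = 39/5.
E[W | urn 3] = (1+8+3+2+4)/5 = 18/5.
E[W | urn 4] = (9+10+8+4)/4 = 31/4.
By the law of total expectation,
E[W] = (1/4)·(5) + (1/4)·(39/5) + (1/4)·(18/5) + (1/4)·(31/4) = 483/80.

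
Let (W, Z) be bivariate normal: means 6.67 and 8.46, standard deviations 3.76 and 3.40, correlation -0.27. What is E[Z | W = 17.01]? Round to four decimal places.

5.9355

For a bivariate normal, E[Z | W=x] = μ_Z + ρ·(σ_Z/σ_W)·(x − μ_W).
E[Z | W=17.01] = 8.46 + (-0.27)·(3.40/3.76)·(17.01 − (6.67)) = 8.46 + (-0.24415)·(10.34) = 5.9355.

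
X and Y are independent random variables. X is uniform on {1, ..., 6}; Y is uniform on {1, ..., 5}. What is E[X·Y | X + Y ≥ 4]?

P(X + Y ≥ 4) = 9/10.
Summing XY·P(x,y) over outcomes with X + Y ≥ 4 gives 31/3.
E[X·Y | X + Y ≥ 4] = (31/3) / (9/10) = 310/27.

310/27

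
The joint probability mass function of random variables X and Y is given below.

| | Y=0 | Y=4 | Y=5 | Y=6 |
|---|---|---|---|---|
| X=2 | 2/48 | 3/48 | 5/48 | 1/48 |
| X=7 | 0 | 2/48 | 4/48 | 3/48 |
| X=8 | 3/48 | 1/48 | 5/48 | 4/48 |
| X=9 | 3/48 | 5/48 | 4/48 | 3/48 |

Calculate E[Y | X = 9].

58/15

P(X = 9) = 5/16.
Σ Y·P over the event = 0·(3/48) + 4·(5/48) + 5·(4/48) + 6·(3/48) = 29/24.
E[Y | X = 9] = (29/24) / (5/16) = 58/15.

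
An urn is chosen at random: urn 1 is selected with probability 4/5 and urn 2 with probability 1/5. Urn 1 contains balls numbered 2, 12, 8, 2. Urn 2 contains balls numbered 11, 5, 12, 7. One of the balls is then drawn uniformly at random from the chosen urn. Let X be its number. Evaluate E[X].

131/20

E[X | urn 1] = (2+12+8+2)/4 = 6.
E[X | urn 2] = (11+5+12+7)/4 = 35/4.
By the law of total expectation,
E[X] = (4/5)·(6) + (1/5)·(35/4) = 131/20.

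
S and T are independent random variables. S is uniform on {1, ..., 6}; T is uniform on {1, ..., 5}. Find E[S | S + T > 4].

P(S + T > 4) = 4/5.
Summing S·P(x,y) over outcomes with S + T > 4 gives 19/6.
E[S | S + T > 4] = (19/6) / (4/5) = 95/24.

95/24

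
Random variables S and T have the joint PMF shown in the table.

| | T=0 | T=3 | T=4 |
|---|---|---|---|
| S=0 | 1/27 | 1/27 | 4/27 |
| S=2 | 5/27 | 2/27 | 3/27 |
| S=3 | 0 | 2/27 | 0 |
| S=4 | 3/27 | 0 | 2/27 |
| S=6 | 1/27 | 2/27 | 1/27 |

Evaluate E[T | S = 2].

9/5

P(S = 2) = 10/27.
Σ T·P over the event = 0·(5/27) + 3·(2/27) + 4·(3/27) = 2/3.
E[T | S = 2] = (2/3) / (10/27) = 9/5.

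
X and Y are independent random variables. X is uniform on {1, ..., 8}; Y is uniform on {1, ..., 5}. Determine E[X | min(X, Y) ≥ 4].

Outcomes with min(X, Y) ≥ 4: (4,4), (4,5), (5,4), (5,5), (6,4), (6,5), (7,4), (7,5), (8,4), (8,5), each with probability 1/40.
E[X | min(X, Y) ≥ 4] = (4 + 4 + 5 + 5 + 6 + 6 + 7 + 7 + 8 + 8) / 10 = 6.

6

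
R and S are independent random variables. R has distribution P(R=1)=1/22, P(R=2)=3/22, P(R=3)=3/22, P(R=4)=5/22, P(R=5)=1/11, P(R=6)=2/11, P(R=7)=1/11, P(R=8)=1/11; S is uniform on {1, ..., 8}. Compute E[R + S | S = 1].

P(S = 1) = 1/8.
Summing (R+S)·P(x,y) over outcomes with S = 1 gives 61/88.
E[R + S | S = 1] = (61/88) / (1/8) = 61/11.

61/11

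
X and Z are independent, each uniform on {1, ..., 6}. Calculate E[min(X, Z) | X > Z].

P(X > Z) = 5/12.
Summing min(X,Z)·P(x,y) over outcomes with X > Z gives 35/36.
E[min(X, Z) | X > Z] = (35/36) / (5/12) = 7/3.

7/3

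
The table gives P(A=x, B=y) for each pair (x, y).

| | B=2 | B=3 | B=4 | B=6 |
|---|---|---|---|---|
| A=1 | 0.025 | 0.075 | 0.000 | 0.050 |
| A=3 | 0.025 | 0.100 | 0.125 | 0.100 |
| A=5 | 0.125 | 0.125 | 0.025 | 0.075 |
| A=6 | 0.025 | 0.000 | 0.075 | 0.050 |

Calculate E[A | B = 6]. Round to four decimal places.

P(B = 6) = 0.275.
Σ A·P over the event = 1·(0.050) + 3·(0.100) + 5·(0.075) + 6·(0.050) = 1.025.
E[A | B = 6] = (1.025) / (0.275) = 3.7273.

3.7273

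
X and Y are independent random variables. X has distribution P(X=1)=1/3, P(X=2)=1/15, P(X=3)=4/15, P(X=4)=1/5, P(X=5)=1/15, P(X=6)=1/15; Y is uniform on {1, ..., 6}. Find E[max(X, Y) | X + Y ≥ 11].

P(X + Y ≥ 11) = 1/30.
Summing max(X,Y)·P(x,y) over outcomes with X + Y ≥ 11 gives 1/5.
E[max(X, Y) | X + Y ≥ 11] = (1/5) / (1/30) = 6.

6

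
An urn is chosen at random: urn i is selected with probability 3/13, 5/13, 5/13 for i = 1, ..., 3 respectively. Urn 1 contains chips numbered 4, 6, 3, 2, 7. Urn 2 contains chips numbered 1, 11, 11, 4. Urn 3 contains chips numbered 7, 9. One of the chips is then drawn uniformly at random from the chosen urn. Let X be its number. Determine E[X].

E[X | urn 1] = (4+6+3+2+7)/5 = 22/5.
E[X | urn 2] = (1+11+11+4)/4 = 27/4.
E[X | urn 3] = (7+9)/2 = 8.
E[X] = (3/13)·(22/5) + (5/13)·(27/4) + (5/13)·(8) = 1739/260.

1739/260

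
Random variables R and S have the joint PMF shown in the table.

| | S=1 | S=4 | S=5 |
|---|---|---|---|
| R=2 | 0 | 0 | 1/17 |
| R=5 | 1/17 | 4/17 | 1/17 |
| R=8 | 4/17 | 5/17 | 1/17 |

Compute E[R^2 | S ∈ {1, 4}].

P(S ∈ {1, 4}) = 14/17.
Σ R^2·P over the event = 25·(1/17) + 25·(4/17) + 64·(4/17) + 64·(5/17) = 701/17.
E[R^2 | S ∈ {1, 4}] = (701/17) / (14/17) = 701/14.

701/14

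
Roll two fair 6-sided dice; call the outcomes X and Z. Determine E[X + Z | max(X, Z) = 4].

P(max(X, Z) = 4) = 7/36.
Summing (X+Z)·P(x,y) over outcomes with max(X, Z) = 4 gives 11/9.
E[X + Z | max(X, Z) = 4] = (11/9) / (7/36) = 44/7.

44/7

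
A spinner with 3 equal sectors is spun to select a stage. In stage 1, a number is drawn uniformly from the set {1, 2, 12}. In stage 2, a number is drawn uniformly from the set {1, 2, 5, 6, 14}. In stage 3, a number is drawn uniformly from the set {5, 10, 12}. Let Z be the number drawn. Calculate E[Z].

98/15

E[Z | stage 1] = (1+2+12)/3 = 5.
E[Z | stage 2] = (1+2+5+6+14)/5 = 28/5.
E[Z | stage 3] = (5+10+12)/3 = 9.
By the law of total expectation,
E[Z] = (1/3)·(5) + (1/3)·(28/5) + (1/3)·(9) = 98/15.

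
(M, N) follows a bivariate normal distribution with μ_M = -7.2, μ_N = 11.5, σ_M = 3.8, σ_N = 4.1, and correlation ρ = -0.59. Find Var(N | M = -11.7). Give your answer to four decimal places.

Var(N | M=x) = (1 − ρ²)·σ_N².
Var(N | M=-11.7) = (4.1)²·(1 − (-0.59)²) = 16.81·0.6519 = 10.9584.

10.9584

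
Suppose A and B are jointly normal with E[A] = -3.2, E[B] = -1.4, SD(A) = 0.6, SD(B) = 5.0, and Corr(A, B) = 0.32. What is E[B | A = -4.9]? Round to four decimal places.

-5.9333

The regression of B on A has slope ρ·σ_B/σ_A and passes through (μ_A, μ_B).
E[B | A=-4.9] = -1.4 + (0.32)·(5.0/0.6)·(-4.9 − (-3.2)) = -1.4 + (2.66667)·(-1.7) = -5.9333.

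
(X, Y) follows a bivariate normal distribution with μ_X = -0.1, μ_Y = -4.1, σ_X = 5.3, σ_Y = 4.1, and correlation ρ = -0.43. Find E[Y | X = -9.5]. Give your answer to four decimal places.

E[Y | X=x] = μ_Y + ρ(σ_Y/σ_X)(x − μ_X) for jointly normal variables.
E[Y | X=-9.5] = -4.1 + (-0.43)·(4.1/5.3)·(-9.5 − (-0.1)) = -4.1 + (-0.33264)·(-9.4) = -0.9732.

-0.9732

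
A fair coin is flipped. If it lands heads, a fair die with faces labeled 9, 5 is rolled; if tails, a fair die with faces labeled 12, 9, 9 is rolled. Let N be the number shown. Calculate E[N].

17/2

E[N | heads] = (9+5)/2 = 7.
E[N | tails] = (12+9+9)/3 = 10.
By the law of total expectation,
E[N] = (1/2)·(7) + (1/2)·(10) = 17/2.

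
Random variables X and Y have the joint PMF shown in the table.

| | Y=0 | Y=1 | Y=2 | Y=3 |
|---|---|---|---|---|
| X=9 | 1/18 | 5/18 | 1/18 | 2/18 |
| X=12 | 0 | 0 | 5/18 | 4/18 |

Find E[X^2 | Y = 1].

P(Y = 1) = 5/18.
Σ X^2·P over the event = 81·(5/18) = 45/2.
E[X^2 | Y = 1] = (45/2) / (5/18) = 81.

81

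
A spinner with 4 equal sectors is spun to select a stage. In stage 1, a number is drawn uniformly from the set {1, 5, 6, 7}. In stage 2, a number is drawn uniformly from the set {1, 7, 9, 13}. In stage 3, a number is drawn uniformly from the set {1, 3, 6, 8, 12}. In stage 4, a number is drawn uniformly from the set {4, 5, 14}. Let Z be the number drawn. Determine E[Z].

311/48

E[Z | stage 1] = (1+5+6+7)/4 = 19/4.
E[Z | stage 2] = (1+7+9+13)/4 = 15/2.
E[Z | stage 3] = (1+3+6+8+12)/5 = 6.
E[Z | stage 4] = (4+5+14)/3 = 23/3.
E[Z] = (1/4)·(19/4) + (1/4)·(15/2) + (1/4)·(6) + (1/4)·(23/3) = 311/48.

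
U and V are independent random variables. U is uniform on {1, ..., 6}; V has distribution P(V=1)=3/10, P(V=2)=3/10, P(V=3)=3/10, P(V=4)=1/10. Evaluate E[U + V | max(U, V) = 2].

10/3

P(max(U, V) = 2) = 3/20.
Summing (U+V)·P(x,y) over outcomes with max(U, V) = 2 gives 1/2.
E[U + V | max(U, V) = 2] = (1/2) / (3/20) = 10/3.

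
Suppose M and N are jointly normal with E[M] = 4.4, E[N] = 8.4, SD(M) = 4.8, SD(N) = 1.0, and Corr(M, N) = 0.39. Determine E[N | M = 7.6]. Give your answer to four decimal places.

The regression of N on M has slope ρ·σ_N/σ_M and passes through (μ_M, μ_N).
E[N | M=7.6] = 8.4 + (0.39)·(1.0/4.8)·(7.6 − (4.4)) = 8.4 + (0.08125)·(3.2) = 8.6600.

8.6600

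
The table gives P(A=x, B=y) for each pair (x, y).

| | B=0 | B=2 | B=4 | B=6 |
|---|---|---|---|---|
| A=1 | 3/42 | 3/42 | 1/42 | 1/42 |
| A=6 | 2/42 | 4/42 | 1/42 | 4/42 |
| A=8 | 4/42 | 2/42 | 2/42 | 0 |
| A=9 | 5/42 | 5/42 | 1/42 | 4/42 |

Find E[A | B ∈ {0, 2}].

P(B ∈ {0, 2}) = 2/3.
Σ A·P over the event = 1·(3/42) + 1·(3/42) + 6·(2/42) + 6·(4/42) + 8·(4/42) + 8·(2/42) + 9·(5/42) + 9·(5/42) = 30/7.
E[A | B ∈ {0, 2}] = (30/7) / (2/3) = 45/7.

45/7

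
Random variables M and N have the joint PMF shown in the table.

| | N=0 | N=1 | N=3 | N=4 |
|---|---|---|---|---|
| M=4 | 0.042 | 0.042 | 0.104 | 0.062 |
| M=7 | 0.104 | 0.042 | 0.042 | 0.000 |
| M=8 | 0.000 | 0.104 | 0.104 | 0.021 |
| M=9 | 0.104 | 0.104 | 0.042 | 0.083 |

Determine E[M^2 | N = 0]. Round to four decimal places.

56.7680

P(N = 0) = 0.250.
Summing M^2·P(M=x,N=y) over the conditioning event gives 14.192.
E[M^2 | N = 0] = (14.192) / (0.250) = 56.7680.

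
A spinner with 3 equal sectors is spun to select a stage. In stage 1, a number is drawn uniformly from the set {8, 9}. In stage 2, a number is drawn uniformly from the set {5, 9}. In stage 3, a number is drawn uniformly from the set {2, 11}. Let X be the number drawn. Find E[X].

E[X | stage 1] = (8+9)/2 = 17/2.
E[X | stage 2] = (5+9)/2 = 7.
E[X | stage 3] = (2+11)/2 = 13/2.
By the law of total expectation,
E[X] = (1/3)·(17/2) + (1/3)·(7) + (1/3)·(13/2) = 22/3.

22/3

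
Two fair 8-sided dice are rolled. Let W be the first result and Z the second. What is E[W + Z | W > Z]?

P(W > Z) = 7/16.
Summing (W+Z)·P(x,y) over outcomes with W > Z gives 63/16.
E[W + Z | W > Z] = (63/16) / (7/16) = 9.

9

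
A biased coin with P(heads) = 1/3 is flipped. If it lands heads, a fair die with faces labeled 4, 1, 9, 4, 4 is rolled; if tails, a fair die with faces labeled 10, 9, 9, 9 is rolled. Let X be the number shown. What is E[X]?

E[X | heads] = (4+1+9+4+4)/5 = 22/5.
E[X | tails] = (10+9+9+9)/4 = 37/4.
E[X] = (1/3)·(22/5) + (2/3)·(37/4) = 229/30.

229/30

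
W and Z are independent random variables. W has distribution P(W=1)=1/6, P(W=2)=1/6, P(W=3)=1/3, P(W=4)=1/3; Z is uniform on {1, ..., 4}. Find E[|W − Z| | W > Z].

19/11

P(W > Z) = 11/24.
Summing |W−Z|·P(x,y) over outcomes with W > Z gives 19/24.
E[|W − Z| | W > Z] = (19/24) / (11/24) = 19/11.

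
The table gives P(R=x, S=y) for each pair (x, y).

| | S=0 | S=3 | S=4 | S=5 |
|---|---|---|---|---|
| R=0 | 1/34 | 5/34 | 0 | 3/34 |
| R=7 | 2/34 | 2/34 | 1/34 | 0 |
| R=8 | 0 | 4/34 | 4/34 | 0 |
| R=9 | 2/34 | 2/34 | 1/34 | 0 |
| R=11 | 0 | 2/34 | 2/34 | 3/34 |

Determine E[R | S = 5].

P(S = 5) = 3/17.
Σ R·P over the event = 0·(3/34) + 11·(3/34) = 33/34.
E[R | S = 5] = (33/34) / (3/17) = 11/2.

11/2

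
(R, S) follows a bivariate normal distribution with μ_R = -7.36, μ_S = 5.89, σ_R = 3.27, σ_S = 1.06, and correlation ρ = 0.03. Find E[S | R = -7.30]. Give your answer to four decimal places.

E[S | R=x] = μ_S + ρ(σ_S/σ_R)(x − μ_R) for jointly normal variables.
E[S | R=-7.30] = 5.89 + (0.03)·(1.06/3.27)·(-7.30 − (-7.36)) = 5.89 + (0.0097248)·(0.06) = 5.8906.

5.8906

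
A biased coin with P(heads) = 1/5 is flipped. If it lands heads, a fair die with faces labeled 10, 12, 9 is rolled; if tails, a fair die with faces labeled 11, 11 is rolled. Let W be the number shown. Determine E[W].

E[W | heads] = (10+12+9)/3 = 31/3.
E[W | tails] = (11+11)/2 = 11.
E[W] = (1/5)·(31/3) + (4/5)·(11) = 163/15.

163/15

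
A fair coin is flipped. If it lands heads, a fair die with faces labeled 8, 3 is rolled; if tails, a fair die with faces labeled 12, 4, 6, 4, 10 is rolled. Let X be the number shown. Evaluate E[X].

127/20

E[X | heads] = (8+3)/2 = 11/2.
E[X | tails] = (12+4+6+4+10)/5 = 36/5.
E[X] = (1/2)·(11/2) + (1/2)·(36/5) = 127/20.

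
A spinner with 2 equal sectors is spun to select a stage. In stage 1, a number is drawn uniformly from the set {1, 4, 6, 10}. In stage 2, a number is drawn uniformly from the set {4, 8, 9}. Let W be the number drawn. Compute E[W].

E[W | stage 1] = (1+4+6+10)/4 = 21/4.
E[W | stage 2] = (4+8+9)/3 = 7.
E[W] = (1/2)·(21/4) + (1/2)·(7) = 49/8.

49/8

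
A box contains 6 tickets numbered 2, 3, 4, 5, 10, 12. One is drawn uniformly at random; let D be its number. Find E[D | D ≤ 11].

24/5

P(D ≤ 11) = 5/6.
Σ over the event: 2·1/6 + 3·1/6 + 4·1/6 + 5·1/6 + 10·1/6 = 4.
E[D | D ≤ 11] = (4) / (5/6) = 24/5.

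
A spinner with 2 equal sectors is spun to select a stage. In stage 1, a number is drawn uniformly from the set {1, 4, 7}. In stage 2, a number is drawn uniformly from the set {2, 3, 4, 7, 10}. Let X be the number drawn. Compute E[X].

E[X | stage 1] = (1+4+7)/3 = 4.
E[X | stage 2] = (2+3+4+7+10)/5 = 26/5.
E[X] = (1/2)·(4) + (1/2)·(26/5) = 23/5.

23/5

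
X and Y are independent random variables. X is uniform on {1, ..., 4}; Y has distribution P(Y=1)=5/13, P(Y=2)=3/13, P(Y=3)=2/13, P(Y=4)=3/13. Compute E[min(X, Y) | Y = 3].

9/4

P(Y = 3) = 2/13.
Summing min(X,Y)·P(x,y) over outcomes with Y = 3 gives 9/26.
E[min(X, Y) | Y = 3] = (9/26) / (2/13) = 9/4.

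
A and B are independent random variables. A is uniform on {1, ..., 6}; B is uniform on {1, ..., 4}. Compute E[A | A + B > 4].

37/9

P(A + B > 4) = 3/4.
Summing A·P(x,y) over outcomes with A + B > 4 gives 37/12.
E[A | A + B > 4] = (37/12) / (3/4) = 37/9.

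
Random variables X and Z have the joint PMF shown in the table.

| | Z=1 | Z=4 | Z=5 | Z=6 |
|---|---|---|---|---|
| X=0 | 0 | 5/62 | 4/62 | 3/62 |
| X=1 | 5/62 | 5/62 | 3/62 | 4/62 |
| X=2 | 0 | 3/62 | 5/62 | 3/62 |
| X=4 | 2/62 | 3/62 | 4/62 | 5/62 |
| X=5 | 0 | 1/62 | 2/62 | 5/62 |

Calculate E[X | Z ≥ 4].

P(Z ≥ 4) = 55/62.
Summing X·P(X=x,Z=y) over the conditioning event gives 61/31.
E[X | Z ≥ 4] = (61/31) / (55/62) = 122/55.

122/55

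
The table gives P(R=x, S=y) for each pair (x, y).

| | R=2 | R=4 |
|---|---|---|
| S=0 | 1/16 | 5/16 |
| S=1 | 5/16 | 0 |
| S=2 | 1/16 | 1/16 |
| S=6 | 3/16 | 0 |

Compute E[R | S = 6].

P(S = 6) = 3/16.
Σ R·P over the event = 2·(3/16) = 3/8.
E[R | S = 6] = (3/8) / (3/16) = 2.

2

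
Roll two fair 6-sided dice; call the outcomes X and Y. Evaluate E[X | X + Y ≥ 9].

Outcomes with X + Y ≥ 9: (3,6), (4,5), (4,6), (5,4), (5,5), (5,6), (6,3), (6,4), (6,5), (6,6), each with probability 1/36.
E[X | X + Y ≥ 9] = (3 + 4 + 4 + 5 + 5 + 5 + 6 + 6 + 6 + 6) / 10 = 5.

5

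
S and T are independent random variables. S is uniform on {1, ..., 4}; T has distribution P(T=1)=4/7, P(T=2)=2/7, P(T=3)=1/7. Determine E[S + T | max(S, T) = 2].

P(max(S, T) = 2) = 2/7.
Summing (S+T)·P(x,y) over outcomes with max(S, T) = 2 gives 13/14.
E[S + T | max(S, T) = 2] = (13/14) / (2/7) = 13/4.

13/4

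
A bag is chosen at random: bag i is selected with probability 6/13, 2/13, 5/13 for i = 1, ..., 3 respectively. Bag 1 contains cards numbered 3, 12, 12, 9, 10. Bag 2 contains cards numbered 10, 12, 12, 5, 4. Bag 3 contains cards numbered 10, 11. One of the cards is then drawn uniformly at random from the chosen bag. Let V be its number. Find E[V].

E[V | bag 1] = (3+12+12+9+10)/5 = 46/5.
E[V | bag 2] = (10+12+12+5+4)/5 = 43/5.
E[V | bag 3] = (10+11)/2 = 21/2.
E[V] = (6/13)·(46/5) + (2/13)·(43/5) + (5/13)·(21/2) = 1249/130.

1249/130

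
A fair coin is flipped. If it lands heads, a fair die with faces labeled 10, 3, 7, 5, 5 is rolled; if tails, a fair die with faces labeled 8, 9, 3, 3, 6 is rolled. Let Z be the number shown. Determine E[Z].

E[Z | heads] = (10+3+7+5+5)/5 = 6.
E[Z | tails] = (8+9+3+3+6)/5 = 29/5.
E[Z] = (1/2)·(6) + (1/2)·(29/5) = 59/10.

59/10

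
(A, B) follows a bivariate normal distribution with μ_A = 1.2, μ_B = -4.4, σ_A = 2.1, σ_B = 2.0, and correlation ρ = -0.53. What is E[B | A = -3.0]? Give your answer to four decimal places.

-2.2800

E[B | A=x] = μ_B + ρ(σ_B/σ_A)(x − μ_A) for jointly normal variables.
E[B | A=-3.0] = -4.4 + (-0.53)·(2.0/2.1)·(-3.0 − (1.2)) = -4.4 + (-0.50476)·(-4.2) = -2.2800.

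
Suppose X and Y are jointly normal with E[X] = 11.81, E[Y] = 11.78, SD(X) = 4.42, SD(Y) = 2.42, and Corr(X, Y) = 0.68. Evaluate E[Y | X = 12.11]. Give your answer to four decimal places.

For a bivariate normal, E[Y | X=x] = μ_Y + ρ·(σ_Y/σ_X)·(x − μ_X).
E[Y | X=12.11] = 11.78 + (0.68)·(2.42/4.42)·(12.11 − (11.81)) = 11.78 + (0.37231)·(0.3) = 11.8917.

11.8917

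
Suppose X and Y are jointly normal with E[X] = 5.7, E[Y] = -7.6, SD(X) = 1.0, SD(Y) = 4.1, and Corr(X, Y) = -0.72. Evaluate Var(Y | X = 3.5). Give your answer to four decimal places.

For a bivariate normal, Var(Y | X=x) = σ_Y²(1 − ρ²).
Var(Y | X=3.5) = (4.1)²·(1 − (-0.72)²) = 16.81·0.4816 = 8.0957.

8.0957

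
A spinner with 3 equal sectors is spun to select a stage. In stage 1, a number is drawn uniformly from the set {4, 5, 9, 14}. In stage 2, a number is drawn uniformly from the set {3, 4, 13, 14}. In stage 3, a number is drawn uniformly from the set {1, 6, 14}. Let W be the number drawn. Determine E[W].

47/6

E[W | stage 1] = (4+5+9+14)/4 = 8.
E[W | stage 2] = (3+4+13+14)/4 = 17/2.
E[W | stage 3] = (1+6+14)/3 = 7.
E[W] = (1/3)·(8) + (1/3)·(17/2) + (1/3)·(7) = 47/6.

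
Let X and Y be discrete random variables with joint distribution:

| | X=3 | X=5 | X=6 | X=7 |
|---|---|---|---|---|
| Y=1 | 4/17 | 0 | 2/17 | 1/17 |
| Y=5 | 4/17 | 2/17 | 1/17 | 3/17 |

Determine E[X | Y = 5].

P(Y = 5) = 10/17.
Σ X·P over the event = 3·(4/17) + 5·(2/17) + 6·(1/17) + 7·(3/17) = 49/17.
E[X | Y = 5] = (49/17) / (10/17) = 49/10.

49/10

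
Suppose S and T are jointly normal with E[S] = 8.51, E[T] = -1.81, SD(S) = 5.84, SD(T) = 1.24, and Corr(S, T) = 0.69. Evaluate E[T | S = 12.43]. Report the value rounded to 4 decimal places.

For a bivariate normal, E[T | S=x] = μ_T + ρ·(σ_T/σ_S)·(x − μ_S).
E[T | S=12.43] = -1.81 + (0.69)·(1.24/5.84)·(12.43 − (8.51)) = -1.81 + (0.14651)·(3.92) = -1.2357.

-1.2357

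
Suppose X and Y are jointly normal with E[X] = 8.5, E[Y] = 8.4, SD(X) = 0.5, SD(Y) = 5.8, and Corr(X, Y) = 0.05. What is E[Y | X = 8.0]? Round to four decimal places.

8.1100

The regression of Y on X has slope ρ·σ_Y/σ_X and passes through (μ_X, μ_Y).
E[Y | X=8.0] = 8.4 + (0.05)·(5.8/0.5)·(8.0 − (8.5)) = 8.4 + (0.58)·(-0.5) = 8.1100.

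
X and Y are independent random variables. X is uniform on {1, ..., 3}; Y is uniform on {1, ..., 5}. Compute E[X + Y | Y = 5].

P(Y = 5) = 1/5.
Summing (X+Y)·P(x,y) over outcomes with Y = 5 gives 7/5.
E[X + Y | Y = 5] = (7/5) / (1/5) = 7.

7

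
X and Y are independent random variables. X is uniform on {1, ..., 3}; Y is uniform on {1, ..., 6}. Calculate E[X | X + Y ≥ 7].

7/3

Outcomes with X + Y ≥ 7: (1,6), (2,5), (2,6), (3,4), (3,5), (3,6), each with probability 1/18.
E[X | X + Y ≥ 7] = (1 + 2 + 2 + 3 + 3 + 3) / 6 = 7/3.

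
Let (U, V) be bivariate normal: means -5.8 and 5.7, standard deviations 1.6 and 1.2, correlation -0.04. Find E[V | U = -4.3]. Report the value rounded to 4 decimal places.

5.6550

The regression of V on U has slope ρ·σ_V/σ_U and passes through (μ_U, μ_V).
E[V | U=-4.3] = 5.7 + (-0.04)·(1.2/1.6)·(-4.3 − (-5.8)) = 5.7 + (-0.03)·(1.5) = 5.6550.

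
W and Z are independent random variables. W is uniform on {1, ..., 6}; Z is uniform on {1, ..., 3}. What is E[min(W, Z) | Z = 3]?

5/2

Outcomes with Z = 3: (1,3), (2,3), (3,3), (4,3), (5,3), (6,3), each with probability 1/18.
E[min(W, Z) | Z = 3] = (1 + 2 + 3 + 3 + 3 + 3) / 6 = 5/2.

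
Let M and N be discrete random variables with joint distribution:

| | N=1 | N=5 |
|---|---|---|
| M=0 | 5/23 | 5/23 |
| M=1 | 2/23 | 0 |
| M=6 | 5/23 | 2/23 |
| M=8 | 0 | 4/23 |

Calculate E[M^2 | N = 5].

328/11

P(N = 5) = 11/23.
Σ M^2·P over the event = 0·(5/23) + 36·(2/23) + 64·(4/23) = 328/23.
E[M^2 | N = 5] = (328/23) / (11/23) = 328/11.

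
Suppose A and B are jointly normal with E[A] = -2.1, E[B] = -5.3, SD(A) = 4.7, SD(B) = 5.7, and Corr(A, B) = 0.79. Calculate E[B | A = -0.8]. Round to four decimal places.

-4.0545

E[B | A=x] = μ_B + ρ(σ_B/σ_A)(x − μ_A) for jointly normal variables.
E[B | A=-0.8] = -5.3 + (0.79)·(5.7/4.7)·(-0.8 − (-2.1)) = -5.3 + (0.95809)·(1.3) = -4.0545.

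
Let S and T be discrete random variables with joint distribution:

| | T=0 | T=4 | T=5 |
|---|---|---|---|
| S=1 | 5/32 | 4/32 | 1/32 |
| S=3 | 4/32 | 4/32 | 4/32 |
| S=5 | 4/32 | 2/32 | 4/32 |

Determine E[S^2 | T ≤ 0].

141/13

P(T ≤ 0) = 13/32.
Σ S^2·P over the event = 1·(5/32) + 9·(4/32) + 25·(4/32) = 141/32.
E[S^2 | T ≤ 0] = (141/32) / (13/32) = 141/13.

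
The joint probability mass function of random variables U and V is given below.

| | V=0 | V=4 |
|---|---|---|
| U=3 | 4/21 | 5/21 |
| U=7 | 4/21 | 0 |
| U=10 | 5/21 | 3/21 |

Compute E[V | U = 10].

3/2

P(U = 10) = 8/21.
Σ V·P over the event = 0·(5/21) + 4·(3/21) = 4/7.
E[V | U = 10] = (4/7) / (8/21) = 3/2.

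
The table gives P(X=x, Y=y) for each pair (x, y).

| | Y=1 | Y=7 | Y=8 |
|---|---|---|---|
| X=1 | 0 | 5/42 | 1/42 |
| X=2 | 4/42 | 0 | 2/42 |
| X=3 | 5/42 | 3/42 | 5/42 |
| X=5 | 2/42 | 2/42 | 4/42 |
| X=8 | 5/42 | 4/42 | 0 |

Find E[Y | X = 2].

P(X = 2) = 1/7.
Σ Y·P over the event = 1·(4/42) + 8·(2/42) = 10/21.
E[Y | X = 2] = (10/21) / (1/7) = 10/3.

10/3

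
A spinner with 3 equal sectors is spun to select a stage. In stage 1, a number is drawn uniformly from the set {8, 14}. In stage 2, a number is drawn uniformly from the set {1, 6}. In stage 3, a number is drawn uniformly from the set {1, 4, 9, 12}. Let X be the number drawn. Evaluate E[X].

7

E[X | stage 1] = (8+14)/2 = 11.
E[X | stage 2] = (1+6)/2 = 7/2.
E[X | stage 3] = (1+4+9+12)/4 = 13/2.
E[X] = (1/3)·(11) + (1/3)·(7/2) + (1/3)·(13/2) = 7.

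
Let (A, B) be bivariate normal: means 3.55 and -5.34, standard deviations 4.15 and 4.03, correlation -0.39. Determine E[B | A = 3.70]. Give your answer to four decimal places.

E[B | A=x] = μ_B + ρ(σ_B/σ_A)(x − μ_A) for jointly normal variables.
E[B | A=3.70] = -5.34 + (-0.39)·(4.03/4.15)·(3.70 − (3.55)) = -5.34 + (-0.37872)·(0.15) = -5.3968.

-5.3968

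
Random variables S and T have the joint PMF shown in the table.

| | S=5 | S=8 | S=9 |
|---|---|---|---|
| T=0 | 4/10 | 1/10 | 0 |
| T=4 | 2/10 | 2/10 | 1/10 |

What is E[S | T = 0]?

28/5

P(T = 0) = 1/2.
Σ S·P over the event = 5·(4/10) + 8·(1/10) = 14/5.
E[S | T = 0] = (14/5) / (1/2) = 28/5.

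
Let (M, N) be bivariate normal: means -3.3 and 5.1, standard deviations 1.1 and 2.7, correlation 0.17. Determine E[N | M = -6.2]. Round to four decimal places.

For a bivariate normal, E[N | M=x] = μ_N + ρ·(σ_N/σ_M)·(x − μ_M).
E[N | M=-6.2] = 5.1 + (0.17)·(2.7/1.1)·(-6.2 − (-3.3)) = 5.1 + (0.41727)·(-2.9) = 3.8899.

3.8899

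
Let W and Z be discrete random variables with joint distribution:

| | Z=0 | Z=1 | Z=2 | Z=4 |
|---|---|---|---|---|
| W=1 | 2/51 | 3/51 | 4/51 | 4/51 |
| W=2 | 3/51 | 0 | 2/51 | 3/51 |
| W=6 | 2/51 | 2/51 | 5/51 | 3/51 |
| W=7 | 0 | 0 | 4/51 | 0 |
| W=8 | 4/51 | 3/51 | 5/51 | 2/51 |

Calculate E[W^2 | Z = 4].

P(Z = 4) = 4/17.
Σ W^2·P over the event = 1·(4/51) + 4·(3/51) + 36·(3/51) + 64·(2/51) = 84/17.
E[W^2 | Z = 4] = (84/17) / (4/17) = 21.

21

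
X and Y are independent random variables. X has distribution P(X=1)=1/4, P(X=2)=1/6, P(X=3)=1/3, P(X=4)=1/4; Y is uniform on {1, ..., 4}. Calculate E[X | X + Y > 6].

P(X + Y > 6) = 5/24.
Summing X·P(x,y) over outcomes with X + Y > 6 gives 3/4.
E[X | X + Y > 6] = (3/4) / (5/24) = 18/5.

18/5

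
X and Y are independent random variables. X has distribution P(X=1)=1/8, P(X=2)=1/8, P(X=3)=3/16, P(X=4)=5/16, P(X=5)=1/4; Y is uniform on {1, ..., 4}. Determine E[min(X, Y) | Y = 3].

21/8

P(Y = 3) = 1/4.
Summing min(X,Y)·P(x,y) over outcomes with Y = 3 gives 21/32.
E[min(X, Y) | Y = 3] = (21/32) / (1/4) = 21/8.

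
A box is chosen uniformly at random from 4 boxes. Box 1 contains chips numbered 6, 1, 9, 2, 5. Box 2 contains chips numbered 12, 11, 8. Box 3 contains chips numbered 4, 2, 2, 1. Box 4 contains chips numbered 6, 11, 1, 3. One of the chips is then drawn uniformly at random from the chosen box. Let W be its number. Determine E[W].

E[W | box 1] = (6+1+9+2+5)/5 = 23/5.
E[W | box 2] = (12+11+8)/3 = 31/3.
E[W | box 3] = (4+2+2+1)/4 = 9/4.
E[W | box 4] = (6+11+1+3)/4 = 21/4.
E[W] = (1/4)·(23/5) + (1/4)·(31/3) + (1/4)·(9/4) + (1/4)·(21/4) = 673/120.

673/120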